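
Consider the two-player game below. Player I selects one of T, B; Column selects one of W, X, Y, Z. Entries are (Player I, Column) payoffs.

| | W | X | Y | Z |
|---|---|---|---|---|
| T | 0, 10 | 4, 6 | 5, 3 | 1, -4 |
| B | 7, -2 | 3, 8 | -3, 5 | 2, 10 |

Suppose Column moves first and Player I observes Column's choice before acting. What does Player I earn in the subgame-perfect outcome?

2

Backward induction with Column moving first.
- W → Player I plays B (best of 0, 7); Column gets -2.
- X → Player I plays T (best of 4, 3); Column gets 6.
- Y → Player I plays T (best of 5, -3); Column gets 3.
- Z → Player I plays B (best of 1, 2); Column gets 10.
Column's induced payoffs are -2, 6, 3, 10, so Column commits to Z. Subgame-perfect outcome: (B, Z) with payoffs (2, 10).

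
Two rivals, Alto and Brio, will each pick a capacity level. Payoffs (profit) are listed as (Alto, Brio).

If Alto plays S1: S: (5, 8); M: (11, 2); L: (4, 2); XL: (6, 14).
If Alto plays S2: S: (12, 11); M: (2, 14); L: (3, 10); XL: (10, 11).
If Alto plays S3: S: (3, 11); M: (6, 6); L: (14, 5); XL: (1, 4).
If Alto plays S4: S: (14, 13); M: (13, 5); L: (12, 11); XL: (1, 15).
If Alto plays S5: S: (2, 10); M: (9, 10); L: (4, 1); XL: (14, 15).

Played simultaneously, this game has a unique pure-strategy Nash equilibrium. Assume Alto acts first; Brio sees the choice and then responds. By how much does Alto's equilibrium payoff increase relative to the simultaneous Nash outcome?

0

Solve by backward induction (Alto leads).
- S1: BR = XL, leader payoff 6.
- S2: BR = M, leader payoff 2.
- S3: BR = S, leader payoff 3.
- S4: BR = XL, leader payoff 1.
- S5: BR = XL, leader payoff 14.
Alto's induced payoffs are 6, 2, 3, 1, 14, so Alto commits to S5. Subgame-perfect outcome: (S5, XL) with payoffs (14, 15).
For the simultaneous game, intersect best replies.
Alto's best replies: S→S4; M→S4; L→S3; XL→S5.
Brio's best replies: S1→XL; S2→M; S3→S; S4→XL; S5→XL.
Only (S5, XL) has each player best-responding; Nash payoffs (14, 15).
Alto's commitment gain: 14 − 14 = 0.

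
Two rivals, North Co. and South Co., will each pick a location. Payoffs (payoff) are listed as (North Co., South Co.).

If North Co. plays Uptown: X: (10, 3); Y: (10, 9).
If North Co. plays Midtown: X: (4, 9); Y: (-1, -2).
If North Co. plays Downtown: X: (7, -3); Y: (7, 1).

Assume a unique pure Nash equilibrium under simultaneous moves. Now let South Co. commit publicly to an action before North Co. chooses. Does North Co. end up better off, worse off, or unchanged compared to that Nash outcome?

Backward induction with South Co. moving first.
- X: BR = Uptown, leader payoff 3.
- Y: BR = Uptown, leader payoff 9.
South Co.'s induced payoffs are 3, 9, so South Co. commits to Y. Subgame-perfect outcome: (Uptown, Y) with payoffs (10, 9).
Now find the simultaneous Nash equilibrium.
North Co.'s best replies: X→Uptown; Y→Uptown.
South Co.'s best replies: Uptown→Y; Midtown→X; Downtown→Y.
The unique mutual best reply is (Uptown, Y), giving (10, 9).
North Co. earns 10 sequentially versus 10 at the Nash outcome: unchanged.

unchanged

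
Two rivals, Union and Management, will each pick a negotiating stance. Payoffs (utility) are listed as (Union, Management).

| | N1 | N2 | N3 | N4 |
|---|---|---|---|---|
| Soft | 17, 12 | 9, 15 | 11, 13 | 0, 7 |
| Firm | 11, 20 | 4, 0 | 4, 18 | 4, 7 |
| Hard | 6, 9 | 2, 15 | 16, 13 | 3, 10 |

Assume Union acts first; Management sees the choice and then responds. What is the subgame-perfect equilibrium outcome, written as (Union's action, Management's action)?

(Firm, N1)

Management best-responds to each possible Union move:
- Soft → Management plays N2 (best of 12, 15, 13, 7); Union gets 9.
- Firm → Management plays N1 (best of 20, 0, 18, 7); Union gets 11.
- Hard → Management plays N2 (best of 9, 15, 13, 10); Union gets 2.
Among 9, 11, 2, the best is 11 at Firm. Subgame-perfect outcome: (Firm, N1) with payoffs (11, 20).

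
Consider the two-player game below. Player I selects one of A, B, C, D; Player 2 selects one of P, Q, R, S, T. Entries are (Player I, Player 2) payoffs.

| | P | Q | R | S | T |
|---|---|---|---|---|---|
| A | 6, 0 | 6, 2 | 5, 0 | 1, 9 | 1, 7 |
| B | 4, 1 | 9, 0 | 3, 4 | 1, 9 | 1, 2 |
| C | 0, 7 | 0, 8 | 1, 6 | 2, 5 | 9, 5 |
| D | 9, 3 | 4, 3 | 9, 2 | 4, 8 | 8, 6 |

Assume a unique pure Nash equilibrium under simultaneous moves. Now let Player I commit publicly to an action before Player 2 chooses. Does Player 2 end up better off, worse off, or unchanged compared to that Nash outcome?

Work backward from Player 2's decision.
- A: Player 2 compares 0, 2, 0, 9, 7 and picks S; Player I would get 1.
- B: Player 2 compares 1, 0, 4, 9, 2 and picks S; Player I would get 1.
- C: Player 2 compares 7, 8, 6, 5, 5 and picks Q; Player I would get 0.
- D: Player 2 compares 3, 3, 2, 8, 6 and picks S; Player I would get 4.
Maximizing over 1, 1, 0, 4, Player I chooses D. Subgame-perfect outcome: (D, S) with payoffs (4, 8).
For the simultaneous game, intersect best replies.
Player I's best replies: P→D; Q→B; R→D; S→D; T→C.
Player 2's best replies: A→S; B→S; C→Q; D→S.
Only (D, S) has each player best-responding; Nash payoffs (4, 8).
Player 2 earns 8 sequentially versus 8 at the Nash outcome: unchanged.

unchanged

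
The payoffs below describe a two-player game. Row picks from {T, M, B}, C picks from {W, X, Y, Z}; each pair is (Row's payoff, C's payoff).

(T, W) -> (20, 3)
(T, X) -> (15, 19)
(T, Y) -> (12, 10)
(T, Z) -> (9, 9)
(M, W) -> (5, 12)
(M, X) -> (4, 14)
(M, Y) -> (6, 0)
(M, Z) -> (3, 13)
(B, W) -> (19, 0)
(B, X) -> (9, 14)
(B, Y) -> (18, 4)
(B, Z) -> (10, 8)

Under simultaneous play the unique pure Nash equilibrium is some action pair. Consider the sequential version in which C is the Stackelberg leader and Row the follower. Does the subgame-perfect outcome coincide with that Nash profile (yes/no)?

Row best-responds to each possible C move:
- W: BR = T, leader payoff 3.
- X: BR = T, leader payoff 19.
- Y: BR = B, leader payoff 4.
- Z: BR = B, leader payoff 8.
C's induced payoffs are 3, 19, 4, 8, so C commits to X. Subgame-perfect outcome: (T, X) with payoffs (15, 19).
Under simultaneous play:
Row's best replies: W→T; X→T; Y→B; Z→B.
C's best replies: T→X; M→X; B→X.
The unique mutual best reply is (T, X), giving (15, 19).
Sequential outcome (T, X) coincides with the Nash profile (T, X).

yes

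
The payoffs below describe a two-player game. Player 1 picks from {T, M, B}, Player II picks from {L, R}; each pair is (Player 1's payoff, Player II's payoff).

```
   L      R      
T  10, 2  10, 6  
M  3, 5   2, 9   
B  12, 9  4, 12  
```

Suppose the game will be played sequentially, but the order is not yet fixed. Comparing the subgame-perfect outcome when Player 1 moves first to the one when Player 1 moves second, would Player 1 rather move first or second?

second

If Player 1 leads: Player II's best replies are T→R, M→R, B→R; Player 1's induced payoffs 10, 2, 4; outcome (T, R), payoffs (10, 6).
If Player II leads: Player 1's best replies are L→B, R→T; Player II's induced payoffs 9, 6; outcome (B, L), payoffs (12, 9).
Player 1 gets 10 moving first and 12 moving second, so Player 1 prefers to move second.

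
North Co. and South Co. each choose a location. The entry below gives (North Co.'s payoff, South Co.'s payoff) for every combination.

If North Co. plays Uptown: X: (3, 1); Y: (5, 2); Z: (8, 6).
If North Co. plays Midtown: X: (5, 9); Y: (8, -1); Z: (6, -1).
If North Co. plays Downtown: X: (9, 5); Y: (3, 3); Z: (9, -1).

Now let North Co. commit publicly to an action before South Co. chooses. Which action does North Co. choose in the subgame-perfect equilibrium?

Solve by backward induction (North Co. leads).
- Uptown → South Co. plays Z (best of 1, 2, 6); North Co. gets 8.
- Midtown → South Co. plays X (best of 9, -1, -1); North Co. gets 5.
- Downtown → South Co. plays X (best of 5, 3, -1); North Co. gets 9.
North Co.'s induced payoffs are 8, 5, 9, so North Co. commits to Downtown. Subgame-perfect outcome: (Downtown, X) with payoffs (9, 5).

Downtown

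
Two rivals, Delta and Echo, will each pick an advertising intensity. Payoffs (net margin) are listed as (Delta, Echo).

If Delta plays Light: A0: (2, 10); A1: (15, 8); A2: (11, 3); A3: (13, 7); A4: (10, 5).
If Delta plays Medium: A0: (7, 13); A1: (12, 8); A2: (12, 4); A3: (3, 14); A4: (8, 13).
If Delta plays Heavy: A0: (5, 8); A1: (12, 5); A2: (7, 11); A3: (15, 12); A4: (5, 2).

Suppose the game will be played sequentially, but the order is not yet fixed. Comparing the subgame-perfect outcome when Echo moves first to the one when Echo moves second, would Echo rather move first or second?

first

If Delta leads: Echo's best replies are Light→A0, Medium→A3, Heavy→A3; Delta's induced payoffs 2, 3, 15; outcome (Heavy, A3), payoffs (15, 12).
If Echo leads: Delta's best replies are A0→Medium, A1→Light, A2→Medium, A3→Heavy, A4→Light; Echo's induced payoffs 13, 8, 4, 12, 5; outcome (Medium, A0), payoffs (7, 13).
Echo gets 13 moving first and 12 moving second, so Echo prefers to move first.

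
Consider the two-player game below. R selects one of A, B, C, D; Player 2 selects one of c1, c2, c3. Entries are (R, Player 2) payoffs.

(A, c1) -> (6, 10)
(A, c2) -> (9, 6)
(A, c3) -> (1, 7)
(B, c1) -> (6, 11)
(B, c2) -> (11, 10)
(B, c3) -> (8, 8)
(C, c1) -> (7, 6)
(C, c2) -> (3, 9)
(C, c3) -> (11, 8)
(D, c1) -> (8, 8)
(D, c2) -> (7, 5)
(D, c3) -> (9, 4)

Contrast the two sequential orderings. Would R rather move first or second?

If R leads: Player 2's best replies are A→c1, B→c1, C→c2, D→c1; R's induced payoffs 6, 6, 3, 8; outcome (D, c1), payoffs (8, 8).
If Player 2 leads: R's best replies are c1→D, c2→B, c3→C; Player 2's induced payoffs 8, 10, 8; outcome (B, c2), payoffs (11, 10).
R gets 8 moving first and 11 moving second, so R prefers to move second.

second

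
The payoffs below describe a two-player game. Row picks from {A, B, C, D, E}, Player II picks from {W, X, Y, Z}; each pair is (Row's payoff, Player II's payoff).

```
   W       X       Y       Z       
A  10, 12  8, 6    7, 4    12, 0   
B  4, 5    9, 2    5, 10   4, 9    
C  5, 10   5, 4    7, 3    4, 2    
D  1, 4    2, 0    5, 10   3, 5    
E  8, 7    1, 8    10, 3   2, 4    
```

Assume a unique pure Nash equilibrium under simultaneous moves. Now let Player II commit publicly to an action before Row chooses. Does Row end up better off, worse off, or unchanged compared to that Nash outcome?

Work backward from Row's decision.
- W → Row plays A (best of 10, 4, 5, 1, 8); Player II gets 12.
- X → Row plays B (best of 8, 9, 5, 2, 1); Player II gets 2.
- Y → Row plays E (best of 7, 5, 7, 5, 10); Player II gets 3.
- Z → Row plays A (best of 12, 4, 4, 3, 2); Player II gets 0.
Among 12, 2, 3, 0, the best is 12 at W. Subgame-perfect outcome: (A, W) with payoffs (10, 12).
Under simultaneous play:
Row's best replies: W→A; X→B; Y→E; Z→A.
Player II's best replies: A→W; B→Y; C→W; D→Y; E→X.
The unique mutual best reply is (A, W), giving (10, 12).
Row earns 10 sequentially versus 10 at the Nash outcome: unchanged.

unchanged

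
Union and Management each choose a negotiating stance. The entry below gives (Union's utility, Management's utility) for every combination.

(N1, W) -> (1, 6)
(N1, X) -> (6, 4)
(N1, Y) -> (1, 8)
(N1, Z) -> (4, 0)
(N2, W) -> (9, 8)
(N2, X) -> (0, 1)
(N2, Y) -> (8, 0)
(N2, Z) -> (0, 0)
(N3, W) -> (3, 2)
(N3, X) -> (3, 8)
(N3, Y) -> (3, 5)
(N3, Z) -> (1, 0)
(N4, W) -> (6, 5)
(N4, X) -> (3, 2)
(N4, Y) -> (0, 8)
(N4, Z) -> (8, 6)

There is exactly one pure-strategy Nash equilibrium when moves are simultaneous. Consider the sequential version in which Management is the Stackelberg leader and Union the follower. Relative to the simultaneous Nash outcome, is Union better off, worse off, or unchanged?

unchanged

Solve by backward induction (Management leads).
- W: Union compares 1, 9, 3, 6 and picks N2; Management would get 8.
- X: Union compares 6, 0, 3, 3 and picks N1; Management would get 4.
- Y: Union compares 1, 8, 3, 0 and picks N2; Management would get 0.
- Z: Union compares 4, 0, 1, 8 and picks N4; Management would get 6.
Maximizing over 8, 4, 0, 6, Management chooses W. Subgame-perfect outcome: (N2, W) with payoffs (9, 8).
Now find the simultaneous Nash equilibrium.
Union's best replies: W→N2; X→N1; Y→N2; Z→N4.
Management's best replies: N1→Y; N2→W; N3→X; N4→Y.
Only (N2, W) has each player best-responding; Nash payoffs (9, 8).
Union earns 9 sequentially versus 9 at the Nash outcome: unchanged.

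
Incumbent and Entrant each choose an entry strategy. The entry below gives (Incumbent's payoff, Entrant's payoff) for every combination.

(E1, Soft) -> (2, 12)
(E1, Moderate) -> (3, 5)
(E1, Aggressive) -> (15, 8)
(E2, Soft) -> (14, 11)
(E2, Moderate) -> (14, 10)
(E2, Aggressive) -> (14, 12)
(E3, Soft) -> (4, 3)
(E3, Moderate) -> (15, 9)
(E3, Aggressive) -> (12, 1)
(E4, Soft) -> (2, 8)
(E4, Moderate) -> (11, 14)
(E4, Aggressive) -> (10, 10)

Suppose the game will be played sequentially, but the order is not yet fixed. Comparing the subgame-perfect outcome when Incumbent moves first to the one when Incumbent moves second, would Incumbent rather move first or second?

If Incumbent leads: Entrant's best replies are E1→Soft, E2→Aggressive, E3→Moderate, E4→Moderate; Incumbent's induced payoffs 2, 14, 15, 11; outcome (E3, Moderate), payoffs (15, 9).
If Entrant leads: Incumbent's best replies are Soft→E2, Moderate→E3, Aggressive→E1; Entrant's induced payoffs 11, 9, 8; outcome (E2, Soft), payoffs (14, 11).
Incumbent gets 15 moving first and 14 moving second, so Incumbent prefers to move first.

first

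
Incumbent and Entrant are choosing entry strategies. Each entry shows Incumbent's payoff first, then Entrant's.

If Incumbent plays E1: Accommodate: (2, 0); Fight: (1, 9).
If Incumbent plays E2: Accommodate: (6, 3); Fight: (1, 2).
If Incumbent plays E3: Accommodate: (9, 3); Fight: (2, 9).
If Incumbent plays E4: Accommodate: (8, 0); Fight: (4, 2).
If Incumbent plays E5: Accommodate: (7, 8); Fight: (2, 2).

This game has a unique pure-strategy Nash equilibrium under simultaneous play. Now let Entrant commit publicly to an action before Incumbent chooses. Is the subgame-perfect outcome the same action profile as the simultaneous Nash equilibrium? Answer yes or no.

Backward induction with Entrant moving first.
- Accommodate: Incumbent compares 2, 6, 9, 8, 7 and picks E3; Entrant would get 3.
- Fight: Incumbent compares 1, 1, 2, 4, 2 and picks E4; Entrant would get 2.
Among 3, 2, the best is 3 at Accommodate. Subgame-perfect outcome: (E3, Accommodate) with payoffs (9, 3).
Now find the simultaneous Nash equilibrium.
Incumbent's best replies: Accommodate→E3; Fight→E4.
Entrant's best replies: E1→Fight; E2→Accommodate; E3→Fight; E4→Fight; E5→Accommodate.
The unique mutual best reply is (E4, Fight), giving (4, 2).
Sequential outcome (E3, Accommodate) differs from the Nash profile (E4, Fight).

no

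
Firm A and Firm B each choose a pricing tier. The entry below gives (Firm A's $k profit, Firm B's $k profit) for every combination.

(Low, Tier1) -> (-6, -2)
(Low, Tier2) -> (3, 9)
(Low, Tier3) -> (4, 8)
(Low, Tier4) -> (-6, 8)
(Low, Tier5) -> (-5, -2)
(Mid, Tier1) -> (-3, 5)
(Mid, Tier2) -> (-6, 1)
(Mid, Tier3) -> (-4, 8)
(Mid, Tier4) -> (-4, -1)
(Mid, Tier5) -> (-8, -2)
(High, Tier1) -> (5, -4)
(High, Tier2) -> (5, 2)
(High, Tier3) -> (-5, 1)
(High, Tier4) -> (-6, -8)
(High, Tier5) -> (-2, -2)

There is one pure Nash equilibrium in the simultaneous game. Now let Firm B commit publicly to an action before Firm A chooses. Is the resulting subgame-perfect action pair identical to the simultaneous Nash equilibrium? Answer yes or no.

no

Work backward from Firm A's decision.
- Tier1: Firm A compares -6, -3, 5 and picks High; Firm B would get -4.
- Tier2: Firm A compares 3, -6, 5 and picks High; Firm B would get 2.
- Tier3: Firm A compares 4, -4, -5 and picks Low; Firm B would get 8.
- Tier4: Firm A compares -6, -4, -6 and picks Mid; Firm B would get -1.
- Tier5: Firm A compares -5, -8, -2 and picks High; Firm B would get -2.
Firm B's induced payoffs are -4, 2, 8, -1, -2, so Firm B commits to Tier3. Subgame-perfect outcome: (Low, Tier3) with payoffs (4, 8).
Under simultaneous play:
Firm A's best replies: Tier1→High; Tier2→High; Tier3→Low; Tier4→Mid; Tier5→High.
Firm B's best replies: Low→Tier2; Mid→Tier3; High→Tier2.
The unique mutual best reply is (High, Tier2), giving (5, 2).
Sequential outcome (Low, Tier3) differs from the Nash profile (High, Tier2).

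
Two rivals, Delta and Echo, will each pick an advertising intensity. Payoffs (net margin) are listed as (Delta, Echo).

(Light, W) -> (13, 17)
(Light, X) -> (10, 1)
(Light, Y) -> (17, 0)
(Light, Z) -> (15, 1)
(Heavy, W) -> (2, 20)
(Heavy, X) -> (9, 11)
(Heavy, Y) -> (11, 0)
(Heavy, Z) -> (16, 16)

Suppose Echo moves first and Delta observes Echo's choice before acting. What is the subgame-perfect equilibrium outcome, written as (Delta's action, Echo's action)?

(Light, W)

Work backward from Delta's decision.
- W: Delta compares 13, 2 and picks Light; Echo would get 17.
- X: Delta compares 10, 9 and picks Light; Echo would get 1.
- Y: Delta compares 17, 11 and picks Light; Echo would get 0.
- Z: Delta compares 15, 16 and picks Heavy; Echo would get 16.
Echo's induced payoffs are 17, 1, 0, 16, so Echo commits to W. Subgame-perfect outcome: (Light, W) with payoffs (13, 17).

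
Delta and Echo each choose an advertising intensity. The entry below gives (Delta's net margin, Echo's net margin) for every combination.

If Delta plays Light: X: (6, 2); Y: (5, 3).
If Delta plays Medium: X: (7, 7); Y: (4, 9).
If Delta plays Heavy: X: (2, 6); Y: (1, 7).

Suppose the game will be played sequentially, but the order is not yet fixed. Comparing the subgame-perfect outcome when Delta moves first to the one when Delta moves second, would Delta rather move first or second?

If Delta leads: Echo's best replies are Light→Y, Medium→Y, Heavy→Y; Delta's induced payoffs 5, 4, 1; outcome (Light, Y), payoffs (5, 3).
If Echo leads: Delta's best replies are X→Medium, Y→Light; Echo's induced payoffs 7, 3; outcome (Medium, X), payoffs (7, 7).
Delta gets 5 moving first and 7 moving second, so Delta prefers to move second.

second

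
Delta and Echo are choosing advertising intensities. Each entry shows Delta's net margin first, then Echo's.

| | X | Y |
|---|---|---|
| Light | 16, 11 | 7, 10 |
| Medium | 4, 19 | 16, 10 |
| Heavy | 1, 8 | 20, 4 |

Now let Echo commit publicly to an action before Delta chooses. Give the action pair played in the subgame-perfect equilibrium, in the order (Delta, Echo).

(Light, X)

Delta best-responds to each possible Echo move:
- X: Delta compares 16, 4, 1 and picks Light; Echo would get 11.
- Y: Delta compares 7, 16, 20 and picks Heavy; Echo would get 4.
Among 11, 4, the best is 11 at X. Subgame-perfect outcome: (Light, X) with payoffs (16, 11).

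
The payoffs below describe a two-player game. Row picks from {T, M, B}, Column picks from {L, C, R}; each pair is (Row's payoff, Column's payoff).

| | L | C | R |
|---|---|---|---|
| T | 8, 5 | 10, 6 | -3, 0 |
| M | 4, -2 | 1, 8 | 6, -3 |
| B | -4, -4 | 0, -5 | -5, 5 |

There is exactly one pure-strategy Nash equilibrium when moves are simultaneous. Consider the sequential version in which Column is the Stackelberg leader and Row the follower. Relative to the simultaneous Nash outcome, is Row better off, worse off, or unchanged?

Row best-responds to each possible Column move:
- L: Row compares 8, 4, -4 and picks T; Column would get 5.
- C: Row compares 10, 1, 0 and picks T; Column would get 6.
- R: Row compares -3, 6, -5 and picks M; Column would get -3.
Maximizing over 5, 6, -3, Column chooses C. Subgame-perfect outcome: (T, C) with payoffs (10, 6).
Now find the simultaneous Nash equilibrium.
Row's best replies: L→T; C→T; R→M.
Column's best replies: T→C; M→C; B→R.
Only (T, C) has each player best-responding; Nash payoffs (10, 6).
Row earns 10 sequentially versus 10 at the Nash outcome: unchanged.

unchanged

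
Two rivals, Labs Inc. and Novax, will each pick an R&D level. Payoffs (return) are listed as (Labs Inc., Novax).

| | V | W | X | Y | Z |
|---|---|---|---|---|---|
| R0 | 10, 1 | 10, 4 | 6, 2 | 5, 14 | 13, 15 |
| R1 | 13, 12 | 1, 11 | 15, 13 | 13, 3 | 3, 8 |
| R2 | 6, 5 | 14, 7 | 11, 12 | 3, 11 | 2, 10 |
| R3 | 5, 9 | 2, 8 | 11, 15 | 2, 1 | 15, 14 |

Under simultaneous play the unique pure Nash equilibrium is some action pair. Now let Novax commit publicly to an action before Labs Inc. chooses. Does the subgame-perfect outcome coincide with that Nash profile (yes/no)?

no

Work backward from Labs Inc.'s decision.
- V → Labs Inc. plays R1 (best of 10, 13, 6, 5); Novax gets 12.
- W → Labs Inc. plays R2 (best of 10, 1, 14, 2); Novax gets 7.
- X → Labs Inc. plays R1 (best of 6, 15, 11, 11); Novax gets 13.
- Y → Labs Inc. plays R1 (best of 5, 13, 3, 2); Novax gets 3.
- Z → Labs Inc. plays R3 (best of 13, 3, 2, 15); Novax gets 14.
Among 12, 7, 13, 3, 14, the best is 14 at Z. Subgame-perfect outcome: (R3, Z) with payoffs (15, 14).
Under simultaneous play:
Labs Inc.'s best replies: V→R1; W→R2; X→R1; Y→R1; Z→R3.
Novax's best replies: R0→Z; R1→X; R2→X; R3→X.
The unique mutual best reply is (R1, X), giving (15, 13).
Sequential outcome (R3, Z) differs from the Nash profile (R1, X).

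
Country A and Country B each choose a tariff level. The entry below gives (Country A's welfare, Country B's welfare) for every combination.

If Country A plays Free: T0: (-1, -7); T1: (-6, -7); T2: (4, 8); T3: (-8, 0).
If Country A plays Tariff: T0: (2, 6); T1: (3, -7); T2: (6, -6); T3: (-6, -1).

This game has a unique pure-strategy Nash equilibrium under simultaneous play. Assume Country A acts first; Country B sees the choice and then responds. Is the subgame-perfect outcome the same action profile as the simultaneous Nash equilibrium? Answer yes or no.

no

Solve by backward induction (Country A leads).
- Free → Country B plays T2 (best of -7, -7, 8, 0); Country A gets 4.
- Tariff → Country B plays T0 (best of 6, -7, -6, -1); Country A gets 2.
Country A's induced payoffs are 4, 2, so Country A commits to Free. Subgame-perfect outcome: (Free, T2) with payoffs (4, 8).
Under simultaneous play:
Country A's best replies: T0→Tariff; T1→Tariff; T2→Tariff; T3→Tariff.
Country B's best replies: Free→T2; Tariff→T0.
The unique mutual best reply is (Tariff, T0), giving (2, 6).
Sequential outcome (Free, T2) differs from the Nash profile (Tariff, T0).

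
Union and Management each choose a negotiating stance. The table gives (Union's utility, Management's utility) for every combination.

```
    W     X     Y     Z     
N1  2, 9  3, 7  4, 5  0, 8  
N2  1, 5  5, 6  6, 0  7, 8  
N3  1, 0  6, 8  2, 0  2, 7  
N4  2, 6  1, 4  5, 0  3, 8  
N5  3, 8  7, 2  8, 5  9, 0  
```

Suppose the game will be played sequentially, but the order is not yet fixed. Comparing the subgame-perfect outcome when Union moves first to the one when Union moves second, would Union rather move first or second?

first

If Union leads: Management's best replies are N1→W, N2→Z, N3→X, N4→Z, N5→W; Union's induced payoffs 2, 7, 6, 3, 3; outcome (N2, Z), payoffs (7, 8).
If Management leads: Union's best replies are W→N5, X→N5, Y→N5, Z→N5; Management's induced payoffs 8, 2, 5, 0; outcome (N5, W), payoffs (3, 8).
Union gets 7 moving first and 3 moving second, so Union prefers to move first.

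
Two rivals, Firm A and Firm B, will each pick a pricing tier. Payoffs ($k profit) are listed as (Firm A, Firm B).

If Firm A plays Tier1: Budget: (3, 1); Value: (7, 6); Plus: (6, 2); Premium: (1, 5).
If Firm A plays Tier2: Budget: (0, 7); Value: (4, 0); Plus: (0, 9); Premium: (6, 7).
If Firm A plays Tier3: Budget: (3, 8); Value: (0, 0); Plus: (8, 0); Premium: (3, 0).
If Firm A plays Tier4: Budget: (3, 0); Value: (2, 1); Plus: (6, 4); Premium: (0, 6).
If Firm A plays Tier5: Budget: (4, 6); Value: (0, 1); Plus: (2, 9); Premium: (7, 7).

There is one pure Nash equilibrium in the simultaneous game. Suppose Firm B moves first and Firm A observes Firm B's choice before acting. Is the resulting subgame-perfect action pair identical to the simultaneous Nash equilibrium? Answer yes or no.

Firm A best-responds to each possible Firm B move:
- Budget → Firm A plays Tier5 (best of 3, 0, 3, 3, 4); Firm B gets 6.
- Value → Firm A plays Tier1 (best of 7, 4, 0, 2, 0); Firm B gets 6.
- Plus → Firm A plays Tier3 (best of 6, 0, 8, 6, 2); Firm B gets 0.
- Premium → Firm A plays Tier5 (best of 1, 6, 3, 0, 7); Firm B gets 7.
Firm B's induced payoffs are 6, 6, 0, 7, so Firm B commits to Premium. Subgame-perfect outcome: (Tier5, Premium) with payoffs (7, 7).
Under simultaneous play:
Firm A's best replies: Budget→Tier5; Value→Tier1; Plus→Tier3; Premium→Tier5.
Firm B's best replies: Tier1→Value; Tier2→Plus; Tier3→Budget; Tier4→Premium; Tier5→Plus.
Only (Tier1, Value) has each player best-responding; Nash payoffs (7, 6).
Sequential outcome (Tier5, Premium) differs from the Nash profile (Tier1, Value).

no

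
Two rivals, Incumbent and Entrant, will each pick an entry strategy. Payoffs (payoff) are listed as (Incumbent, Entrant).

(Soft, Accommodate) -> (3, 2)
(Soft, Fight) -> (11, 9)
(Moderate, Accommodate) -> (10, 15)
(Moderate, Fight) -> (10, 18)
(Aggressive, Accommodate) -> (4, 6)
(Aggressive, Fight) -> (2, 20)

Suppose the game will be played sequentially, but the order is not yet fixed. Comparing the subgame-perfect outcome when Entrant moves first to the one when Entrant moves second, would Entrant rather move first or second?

first

If Incumbent leads: Entrant's best replies are Soft→Fight, Moderate→Fight, Aggressive→Fight; Incumbent's induced payoffs 11, 10, 2; outcome (Soft, Fight), payoffs (11, 9).
If Entrant leads: Incumbent's best replies are Accommodate→Moderate, Fight→Soft; Entrant's induced payoffs 15, 9; outcome (Moderate, Accommodate), payoffs (10, 15).
Entrant gets 15 moving first and 9 moving second, so Entrant prefers to move first.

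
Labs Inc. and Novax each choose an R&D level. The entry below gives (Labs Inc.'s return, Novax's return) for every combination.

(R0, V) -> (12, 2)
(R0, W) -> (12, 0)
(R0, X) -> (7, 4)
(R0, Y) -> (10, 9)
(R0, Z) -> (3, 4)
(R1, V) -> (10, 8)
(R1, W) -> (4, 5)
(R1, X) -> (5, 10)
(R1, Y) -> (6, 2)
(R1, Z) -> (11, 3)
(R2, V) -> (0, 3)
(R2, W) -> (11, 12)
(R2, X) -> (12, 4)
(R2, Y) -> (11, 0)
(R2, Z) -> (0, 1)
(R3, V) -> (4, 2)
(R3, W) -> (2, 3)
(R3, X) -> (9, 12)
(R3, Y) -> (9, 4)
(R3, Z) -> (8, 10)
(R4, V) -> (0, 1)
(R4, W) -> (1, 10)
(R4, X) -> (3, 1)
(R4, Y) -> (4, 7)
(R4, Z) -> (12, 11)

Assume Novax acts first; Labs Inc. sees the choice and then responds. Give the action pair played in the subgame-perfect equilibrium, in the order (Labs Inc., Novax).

Solve by backward induction (Novax leads).
- V → Labs Inc. plays R0 (best of 12, 10, 0, 4, 0); Novax gets 2.
- W → Labs Inc. plays R0 (best of 12, 4, 11, 2, 1); Novax gets 0.
- X → Labs Inc. plays R2 (best of 7, 5, 12, 9, 3); Novax gets 4.
- Y → Labs Inc. plays R2 (best of 10, 6, 11, 9, 4); Novax gets 0.
- Z → Labs Inc. plays R4 (best of 3, 11, 0, 8, 12); Novax gets 11.
Novax's induced payoffs are 2, 0, 4, 0, 11, so Novax commits to Z. Subgame-perfect outcome: (R4, Z) with payoffs (12, 11).

(R4, Z)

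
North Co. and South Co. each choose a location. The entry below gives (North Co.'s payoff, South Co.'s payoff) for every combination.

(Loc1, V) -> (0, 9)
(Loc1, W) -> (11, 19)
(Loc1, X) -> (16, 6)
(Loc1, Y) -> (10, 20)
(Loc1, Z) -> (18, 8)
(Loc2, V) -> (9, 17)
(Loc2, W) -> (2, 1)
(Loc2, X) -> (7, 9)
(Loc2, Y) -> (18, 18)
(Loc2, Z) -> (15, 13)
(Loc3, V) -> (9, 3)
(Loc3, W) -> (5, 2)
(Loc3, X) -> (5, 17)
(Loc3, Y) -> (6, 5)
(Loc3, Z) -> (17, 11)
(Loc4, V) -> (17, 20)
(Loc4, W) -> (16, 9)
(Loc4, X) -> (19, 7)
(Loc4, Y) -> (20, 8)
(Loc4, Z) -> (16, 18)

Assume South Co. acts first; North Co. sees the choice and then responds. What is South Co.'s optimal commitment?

Work backward from North Co.'s decision.
- V: North Co. compares 0, 9, 9, 17 and picks Loc4; South Co. would get 20.
- W: North Co. compares 11, 2, 5, 16 and picks Loc4; South Co. would get 9.
- X: North Co. compares 16, 7, 5, 19 and picks Loc4; South Co. would get 7.
- Y: North Co. compares 10, 18, 6, 20 and picks Loc4; South Co. would get 8.
- Z: North Co. compares 18, 15, 17, 16 and picks Loc1; South Co. would get 8.
Among 20, 9, 7, 8, 8, the best is 20 at V. Subgame-perfect outcome: (Loc4, V) with payoffs (17, 20).

V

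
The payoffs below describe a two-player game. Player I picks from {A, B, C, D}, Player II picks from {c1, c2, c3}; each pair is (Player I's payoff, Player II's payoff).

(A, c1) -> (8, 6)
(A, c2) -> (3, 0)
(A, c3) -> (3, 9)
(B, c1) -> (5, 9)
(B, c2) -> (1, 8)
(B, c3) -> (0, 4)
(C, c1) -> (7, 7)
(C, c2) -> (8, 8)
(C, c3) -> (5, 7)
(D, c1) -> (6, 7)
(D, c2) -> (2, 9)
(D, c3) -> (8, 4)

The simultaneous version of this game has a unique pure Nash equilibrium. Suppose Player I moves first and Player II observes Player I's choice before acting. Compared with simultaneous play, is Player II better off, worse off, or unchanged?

Solve by backward induction (Player I leads).
- A → Player II plays c3 (best of 6, 0, 9); Player I gets 3.
- B → Player II plays c1 (best of 9, 8, 4); Player I gets 5.
- C → Player II plays c2 (best of 7, 8, 7); Player I gets 8.
- D → Player II plays c2 (best of 7, 9, 4); Player I gets 2.
Player I's induced payoffs are 3, 5, 8, 2, so Player I commits to C. Subgame-perfect outcome: (C, c2) with payoffs (8, 8).
For the simultaneous game, intersect best replies.
Player I's best replies: c1→A; c2→C; c3→D.
Player II's best replies: A→c3; B→c1; C→c2; D→c2.
The unique mutual best reply is (C, c2), giving (8, 8).
Player II earns 8 sequentially versus 8 at the Nash outcome: unchanged.

unchanged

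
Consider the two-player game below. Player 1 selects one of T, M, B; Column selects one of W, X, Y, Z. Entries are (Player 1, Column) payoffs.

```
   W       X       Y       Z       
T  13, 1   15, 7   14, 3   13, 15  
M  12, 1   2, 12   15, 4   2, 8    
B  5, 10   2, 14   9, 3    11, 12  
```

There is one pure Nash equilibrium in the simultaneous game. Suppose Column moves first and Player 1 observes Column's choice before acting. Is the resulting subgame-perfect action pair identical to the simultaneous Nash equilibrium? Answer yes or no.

Backward induction with Column moving first.
- W → Player 1 plays T (best of 13, 12, 5); Column gets 1.
- X → Player 1 plays T (best of 15, 2, 2); Column gets 7.
- Y → Player 1 plays M (best of 14, 15, 9); Column gets 4.
- Z → Player 1 plays T (best of 13, 2, 11); Column gets 15.
Maximizing over 1, 7, 4, 15, Column chooses Z. Subgame-perfect outcome: (T, Z) with payoffs (13, 15).
For the simultaneous game, intersect best replies.
Player 1's best replies: W→T; X→T; Y→M; Z→T.
Column's best replies: T→Z; M→X; B→X.
Only (T, Z) has each player best-responding; Nash payoffs (13, 15).
Sequential outcome (T, Z) coincides with the Nash profile (T, Z).

yes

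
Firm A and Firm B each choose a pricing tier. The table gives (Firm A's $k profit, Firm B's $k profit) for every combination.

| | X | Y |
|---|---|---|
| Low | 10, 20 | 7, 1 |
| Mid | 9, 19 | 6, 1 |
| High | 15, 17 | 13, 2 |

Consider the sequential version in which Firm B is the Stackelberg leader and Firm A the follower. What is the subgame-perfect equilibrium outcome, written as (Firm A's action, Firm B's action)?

(High, X)

Firm A best-responds to each possible Firm B move:
- X: Firm A compares 10, 9, 15 and picks High; Firm B would get 17.
- Y: Firm A compares 7, 6, 13 and picks High; Firm B would get 2.
Maximizing over 17, 2, Firm B chooses X. Subgame-perfect outcome: (High, X) with payoffs (15, 17).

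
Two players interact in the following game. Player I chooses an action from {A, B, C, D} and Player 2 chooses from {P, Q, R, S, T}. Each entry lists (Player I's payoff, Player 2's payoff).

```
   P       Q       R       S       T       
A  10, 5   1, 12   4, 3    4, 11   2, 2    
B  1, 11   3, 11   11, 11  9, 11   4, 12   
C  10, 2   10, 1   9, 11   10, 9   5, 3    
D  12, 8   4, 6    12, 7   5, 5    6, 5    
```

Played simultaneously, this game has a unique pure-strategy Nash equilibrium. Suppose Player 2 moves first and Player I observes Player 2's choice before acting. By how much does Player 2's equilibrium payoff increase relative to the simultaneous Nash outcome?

1

Player I best-responds to each possible Player 2 move:
- P → Player I plays D (best of 10, 1, 10, 12); Player 2 gets 8.
- Q → Player I plays C (best of 1, 3, 10, 4); Player 2 gets 1.
- R → Player I plays D (best of 4, 11, 9, 12); Player 2 gets 7.
- S → Player I plays C (best of 4, 9, 10, 5); Player 2 gets 9.
- T → Player I plays D (best of 2, 4, 5, 6); Player 2 gets 5.
Among 8, 1, 7, 9, 5, the best is 9 at S. Subgame-perfect outcome: (C, S) with payoffs (10, 9).
Under simultaneous play:
Player I's best replies: P→D; Q→C; R→D; S→C; T→D.
Player 2's best replies: A→Q; B→T; C→R; D→P.
The unique mutual best reply is (D, P), giving (12, 8).
Player 2's commitment gain: 9 − 8 = 1.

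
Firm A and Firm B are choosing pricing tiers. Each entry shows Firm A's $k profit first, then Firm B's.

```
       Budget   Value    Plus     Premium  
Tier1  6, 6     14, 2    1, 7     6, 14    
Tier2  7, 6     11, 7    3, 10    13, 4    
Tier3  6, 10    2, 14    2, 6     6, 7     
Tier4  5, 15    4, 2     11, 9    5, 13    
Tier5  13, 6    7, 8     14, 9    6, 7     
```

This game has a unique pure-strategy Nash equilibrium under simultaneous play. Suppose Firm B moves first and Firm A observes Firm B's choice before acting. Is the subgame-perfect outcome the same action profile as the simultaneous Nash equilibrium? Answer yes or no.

Firm A best-responds to each possible Firm B move:
- Budget: BR = Tier5, leader payoff 6.
- Value: BR = Tier1, leader payoff 2.
- Plus: BR = Tier5, leader payoff 9.
- Premium: BR = Tier2, leader payoff 4.
Maximizing over 6, 2, 9, 4, Firm B chooses Plus. Subgame-perfect outcome: (Tier5, Plus) with payoffs (14, 9).
For the simultaneous game, intersect best replies.
Firm A's best replies: Budget→Tier5; Value→Tier1; Plus→Tier5; Premium→Tier2.
Firm B's best replies: Tier1→Premium; Tier2→Plus; Tier3→Value; Tier4→Budget; Tier5→Plus.
Only (Tier5, Plus) has each player best-responding; Nash payoffs (14, 9).
Sequential outcome (Tier5, Plus) coincides with the Nash profile (Tier5, Plus).

yes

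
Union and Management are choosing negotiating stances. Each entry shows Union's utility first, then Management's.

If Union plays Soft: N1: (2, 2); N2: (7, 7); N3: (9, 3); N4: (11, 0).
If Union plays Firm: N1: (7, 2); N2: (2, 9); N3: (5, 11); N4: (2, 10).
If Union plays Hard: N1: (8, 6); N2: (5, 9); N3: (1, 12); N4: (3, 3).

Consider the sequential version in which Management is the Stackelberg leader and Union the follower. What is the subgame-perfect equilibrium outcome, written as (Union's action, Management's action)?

(Soft, N2)

Solve by backward induction (Management leads).
- N1: Union compares 2, 7, 8 and picks Hard; Management would get 6.
- N2: Union compares 7, 2, 5 and picks Soft; Management would get 7.
- N3: Union compares 9, 5, 1 and picks Soft; Management would get 3.
- N4: Union compares 11, 2, 3 and picks Soft; Management would get 0.
Among 6, 7, 3, 0, the best is 7 at N2. Subgame-perfect outcome: (Soft, N2) with payoffs (7, 7).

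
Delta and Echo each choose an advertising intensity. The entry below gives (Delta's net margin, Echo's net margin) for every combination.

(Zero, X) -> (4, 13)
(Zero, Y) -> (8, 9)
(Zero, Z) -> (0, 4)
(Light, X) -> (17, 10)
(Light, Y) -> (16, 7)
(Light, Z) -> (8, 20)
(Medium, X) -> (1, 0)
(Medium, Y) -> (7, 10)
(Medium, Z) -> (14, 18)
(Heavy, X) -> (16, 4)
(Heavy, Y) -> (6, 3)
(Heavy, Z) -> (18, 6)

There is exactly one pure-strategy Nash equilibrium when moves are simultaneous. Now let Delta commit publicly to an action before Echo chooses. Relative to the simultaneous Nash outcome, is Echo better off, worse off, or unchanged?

unchanged

Echo best-responds to each possible Delta move:
- Zero → Echo plays X (best of 13, 9, 4); Delta gets 4.
- Light → Echo plays Z (best of 10, 7, 20); Delta gets 8.
- Medium → Echo plays Z (best of 0, 10, 18); Delta gets 14.
- Heavy → Echo plays Z (best of 4, 3, 6); Delta gets 18.
Maximizing over 4, 8, 14, 18, Delta chooses Heavy. Subgame-perfect outcome: (Heavy, Z) with payoffs (18, 6).
Under simultaneous play:
Delta's best replies: X→Light; Y→Light; Z→Heavy.
Echo's best replies: Zero→X; Light→Z; Medium→Z; Heavy→Z.
Only (Heavy, Z) has each player best-responding; Nash payoffs (18, 6).
Echo earns 6 sequentially versus 6 at the Nash outcome: unchanged.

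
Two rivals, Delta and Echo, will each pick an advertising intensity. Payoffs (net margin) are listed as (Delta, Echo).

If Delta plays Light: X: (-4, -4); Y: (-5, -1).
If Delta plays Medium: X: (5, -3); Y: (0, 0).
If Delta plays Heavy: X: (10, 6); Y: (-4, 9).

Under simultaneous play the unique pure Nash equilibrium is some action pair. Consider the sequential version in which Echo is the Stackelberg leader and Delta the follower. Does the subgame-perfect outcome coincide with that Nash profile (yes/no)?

no

Work backward from Delta's decision.
- X: Delta compares -4, 5, 10 and picks Heavy; Echo would get 6.
- Y: Delta compares -5, 0, -4 and picks Medium; Echo would get 0.
Among 6, 0, the best is 6 at X. Subgame-perfect outcome: (Heavy, X) with payoffs (10, 6).
For the simultaneous game, intersect best replies.
Delta's best replies: X→Heavy; Y→Medium.
Echo's best replies: Light→Y; Medium→Y; Heavy→Y.
The unique mutual best reply is (Medium, Y), giving (0, 0).
Sequential outcome (Heavy, X) differs from the Nash profile (Medium, Y).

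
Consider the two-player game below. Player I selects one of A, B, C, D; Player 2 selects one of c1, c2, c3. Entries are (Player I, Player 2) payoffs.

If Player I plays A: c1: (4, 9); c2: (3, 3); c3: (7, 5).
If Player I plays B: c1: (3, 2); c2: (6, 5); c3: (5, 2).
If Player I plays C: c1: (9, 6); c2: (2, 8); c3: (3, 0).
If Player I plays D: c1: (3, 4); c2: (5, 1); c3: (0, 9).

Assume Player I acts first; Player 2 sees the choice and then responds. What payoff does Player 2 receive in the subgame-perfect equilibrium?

5

Player 2 best-responds to each possible Player I move:
- A: BR = c1, leader payoff 4.
- B: BR = c2, leader payoff 6.
- C: BR = c2, leader payoff 2.
- D: BR = c3, leader payoff 0.
Among 4, 6, 2, 0, the best is 6 at B. Subgame-perfect outcome: (B, c2) with payoffs (6, 5).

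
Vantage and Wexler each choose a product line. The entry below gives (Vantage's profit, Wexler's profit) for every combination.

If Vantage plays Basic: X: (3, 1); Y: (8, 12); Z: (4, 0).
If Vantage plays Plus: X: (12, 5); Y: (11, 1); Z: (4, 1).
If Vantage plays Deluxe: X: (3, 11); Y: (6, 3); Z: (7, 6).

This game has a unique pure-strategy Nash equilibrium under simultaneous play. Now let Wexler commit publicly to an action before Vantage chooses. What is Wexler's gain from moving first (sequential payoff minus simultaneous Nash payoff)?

Vantage best-responds to each possible Wexler move:
- X: BR = Plus, leader payoff 5.
- Y: BR = Plus, leader payoff 1.
- Z: BR = Deluxe, leader payoff 6.
Among 5, 1, 6, the best is 6 at Z. Subgame-perfect outcome: (Deluxe, Z) with payoffs (7, 6).
Under simultaneous play:
Vantage's best replies: X→Plus; Y→Plus; Z→Deluxe.
Wexler's best replies: Basic→Y; Plus→X; Deluxe→X.
Only (Plus, X) has each player best-responding; Nash payoffs (12, 5).
Wexler's commitment gain: 6 − 5 = 1.

1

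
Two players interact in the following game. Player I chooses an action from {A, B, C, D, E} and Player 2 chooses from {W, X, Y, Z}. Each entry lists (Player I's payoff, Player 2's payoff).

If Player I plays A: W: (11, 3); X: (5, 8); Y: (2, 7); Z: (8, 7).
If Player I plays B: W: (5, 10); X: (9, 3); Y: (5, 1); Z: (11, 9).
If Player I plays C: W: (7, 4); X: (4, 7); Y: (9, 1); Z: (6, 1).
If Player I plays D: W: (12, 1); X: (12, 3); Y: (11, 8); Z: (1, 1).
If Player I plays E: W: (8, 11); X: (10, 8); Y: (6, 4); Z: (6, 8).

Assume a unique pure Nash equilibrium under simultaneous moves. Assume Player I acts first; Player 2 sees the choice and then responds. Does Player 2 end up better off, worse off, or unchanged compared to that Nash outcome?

unchanged

Backward induction with Player I moving first.
- A → Player 2 plays X (best of 3, 8, 7, 7); Player I gets 5.
- B → Player 2 plays W (best of 10, 3, 1, 9); Player I gets 5.
- C → Player 2 plays X (best of 4, 7, 1, 1); Player I gets 4.
- D → Player 2 plays Y (best of 1, 3, 8, 1); Player I gets 11.
- E → Player 2 plays W (best of 11, 8, 4, 8); Player I gets 8.
Among 5, 5, 4, 11, 8, the best is 11 at D. Subgame-perfect outcome: (D, Y) with payoffs (11, 8).
Now find the simultaneous Nash equilibrium.
Player I's best replies: W→D; X→D; Y→D; Z→B.
Player 2's best replies: A→X; B→W; C→X; D→Y; E→W.
Only (D, Y) has each player best-responding; Nash payoffs (11, 8).
Player 2 earns 8 sequentially versus 8 at the Nash outcome: unchanged.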